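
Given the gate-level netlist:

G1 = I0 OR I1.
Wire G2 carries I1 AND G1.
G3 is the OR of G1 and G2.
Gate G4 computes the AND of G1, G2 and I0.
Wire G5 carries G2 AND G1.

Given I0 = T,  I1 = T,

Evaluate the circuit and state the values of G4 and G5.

G1 = I0 OR I1 = T OR T = T
G2 = I1 AND G1 = T AND T = T
G4 = G1 AND G2 AND I0 = T AND T AND T = T
G5 = G2 AND G1 = T AND T = T

G4 = T, G5 = T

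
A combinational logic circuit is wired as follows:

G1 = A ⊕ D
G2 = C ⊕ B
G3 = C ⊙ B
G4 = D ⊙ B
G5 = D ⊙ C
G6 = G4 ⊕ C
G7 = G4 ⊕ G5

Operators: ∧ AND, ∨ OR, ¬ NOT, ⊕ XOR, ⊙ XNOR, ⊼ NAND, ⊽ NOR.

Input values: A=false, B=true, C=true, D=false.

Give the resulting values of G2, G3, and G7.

G2 = false, G3 = true, G7 = false

G2 = C XOR B = true XOR true = false
G3 = C XNOR B = true XNOR true = true
G4 = D XNOR B = false XNOR true = false
G5 = D XNOR C = false XNOR true = false
G7 = G4 XOR G5 = false XOR false = false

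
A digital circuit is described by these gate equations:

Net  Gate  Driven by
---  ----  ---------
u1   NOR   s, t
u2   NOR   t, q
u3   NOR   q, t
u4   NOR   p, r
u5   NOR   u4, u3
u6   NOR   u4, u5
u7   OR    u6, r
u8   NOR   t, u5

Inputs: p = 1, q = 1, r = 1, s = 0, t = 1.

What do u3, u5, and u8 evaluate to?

u3 = 0  u5 = 1  u8 = 0

u3 = q NOR t = 1 NOR 1 = 0
u4 = p NOR r = 1 NOR 1 = 0
u5 = u4 NOR u3 = 0 NOR 0 = 1
u8 = t NOR u5 = 1 NOR 1 = 0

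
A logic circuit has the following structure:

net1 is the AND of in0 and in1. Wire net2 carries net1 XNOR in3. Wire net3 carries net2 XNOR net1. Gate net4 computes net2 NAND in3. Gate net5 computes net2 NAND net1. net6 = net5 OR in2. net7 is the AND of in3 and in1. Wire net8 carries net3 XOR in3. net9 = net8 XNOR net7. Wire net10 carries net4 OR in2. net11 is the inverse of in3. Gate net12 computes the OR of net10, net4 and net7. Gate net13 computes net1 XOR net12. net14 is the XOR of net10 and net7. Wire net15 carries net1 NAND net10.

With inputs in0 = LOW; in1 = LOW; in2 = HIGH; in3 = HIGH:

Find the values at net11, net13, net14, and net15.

net1 = in0 AND in1 = LOW AND LOW = LOW
net2 = net1 XNOR in3 = LOW XNOR HIGH = LOW
net4 = net2 NAND in3 = LOW NAND HIGH = HIGH
net7 = in3 AND in1 = HIGH AND LOW = LOW
net10 = net4 OR in2 = HIGH OR HIGH = HIGH
net11 = NOT in3 = NOT HIGH = LOW
net12 = net10 OR net4 OR net7 = HIGH OR HIGH OR LOW = HIGH
net13 = net1 XOR net12 = LOW XOR HIGH = HIGH
net14 = net10 XOR net7 = HIGH XOR LOW = HIGH
net15 = net1 NAND net10 = LOW NAND HIGH = HIGH

net11 = LOW, net13 = HIGH, net14 = HIGH, net15 = HIGH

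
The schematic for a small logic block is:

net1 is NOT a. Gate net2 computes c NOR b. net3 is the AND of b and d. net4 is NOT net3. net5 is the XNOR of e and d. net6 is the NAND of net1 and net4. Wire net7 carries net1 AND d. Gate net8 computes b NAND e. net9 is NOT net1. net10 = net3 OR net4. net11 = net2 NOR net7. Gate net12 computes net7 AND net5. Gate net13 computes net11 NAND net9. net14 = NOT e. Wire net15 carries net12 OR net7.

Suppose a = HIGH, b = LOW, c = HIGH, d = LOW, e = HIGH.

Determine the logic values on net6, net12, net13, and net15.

net1 = NOT a = NOT HIGH = LOW
net2 = c NOR b = HIGH NOR LOW = LOW
net3 = b AND d = LOW AND LOW = LOW
net4 = NOT net3 = NOT LOW = HIGH
net5 = e XNOR d = HIGH XNOR LOW = LOW
net6 = net1 NAND net4 = LOW NAND HIGH = HIGH
net7 = net1 AND d = LOW AND LOW = LOW
net9 = NOT net1 = NOT LOW = HIGH
net11 = net2 NOR net7 = LOW NOR LOW = HIGH
net12 = net7 AND net5 = LOW AND LOW = LOW
net13 = net11 NAND net9 = HIGH NAND HIGH = LOW
net15 = net12 OR net7 = LOW OR LOW = LOW

net6 = HIGH, net12 = LOW, net13 = LOW, net15 = LOW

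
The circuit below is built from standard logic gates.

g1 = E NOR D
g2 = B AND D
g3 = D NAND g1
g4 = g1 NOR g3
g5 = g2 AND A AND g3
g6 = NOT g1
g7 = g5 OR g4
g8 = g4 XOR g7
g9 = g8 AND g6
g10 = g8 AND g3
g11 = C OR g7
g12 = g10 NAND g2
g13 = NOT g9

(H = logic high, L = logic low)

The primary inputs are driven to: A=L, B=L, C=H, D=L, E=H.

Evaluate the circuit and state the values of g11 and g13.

g1 = E NOR D = H NOR L = L
g2 = B AND D = L AND L = L
g3 = D NAND g1 = L NAND L = H
g4 = g1 NOR g3 = L NOR H = L
g5 = g2 AND A AND g3 = L AND L AND H = L
g6 = NOT g1 = NOT L = H
g7 = g5 OR g4 = L OR L = L
g8 = g4 XOR g7 = L XOR L = L
g9 = g8 AND g6 = L AND H = L
g11 = C OR g7 = H OR L = H
g13 = NOT g9 = NOT L = H

g11 = H  g13 = H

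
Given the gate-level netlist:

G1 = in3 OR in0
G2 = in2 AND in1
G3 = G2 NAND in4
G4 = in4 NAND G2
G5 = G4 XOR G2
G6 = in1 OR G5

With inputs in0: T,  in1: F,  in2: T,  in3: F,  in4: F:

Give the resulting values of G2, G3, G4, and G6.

G2 = in2 AND in1 = T AND F = F
G3 = G2 NAND in4 = F NAND F = T
G4 = in4 NAND G2 = F NAND F = T
G5 = G4 XOR G2 = T XOR F = T
G6 = in1 OR G5 = F OR T = T

G2 = F, G3 = T, G4 = T, G6 = T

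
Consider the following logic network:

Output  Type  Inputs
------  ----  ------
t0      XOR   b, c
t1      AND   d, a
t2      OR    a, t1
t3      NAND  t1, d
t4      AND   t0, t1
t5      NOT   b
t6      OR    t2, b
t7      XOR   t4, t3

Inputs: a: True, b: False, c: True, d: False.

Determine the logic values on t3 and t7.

t0 = b XOR c = False XOR True = True
t1 = d AND a = False AND True = False
t3 = t1 NAND d = False NAND False = True
t4 = t0 AND t1 = True AND False = False
t7 = t4 XOR t3 = False XOR True = True

t3 = True, t7 = True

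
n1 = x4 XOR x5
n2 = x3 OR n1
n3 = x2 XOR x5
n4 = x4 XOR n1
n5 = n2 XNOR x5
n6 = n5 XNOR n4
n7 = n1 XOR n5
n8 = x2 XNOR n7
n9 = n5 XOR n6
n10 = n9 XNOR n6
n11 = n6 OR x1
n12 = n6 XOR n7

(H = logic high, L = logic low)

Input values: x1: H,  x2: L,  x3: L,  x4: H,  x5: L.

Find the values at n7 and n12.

n1 = x4 XOR x5 = H XOR L = H
n2 = x3 OR n1 = L OR H = H
n4 = x4 XOR n1 = H XOR H = L
n5 = n2 XNOR x5 = H XNOR L = L
n6 = n5 XNOR n4 = L XNOR L = H
n7 = n1 XOR n5 = H XOR L = H
n12 = n6 XOR n7 = H XOR H = L

n7 = H, n12 = L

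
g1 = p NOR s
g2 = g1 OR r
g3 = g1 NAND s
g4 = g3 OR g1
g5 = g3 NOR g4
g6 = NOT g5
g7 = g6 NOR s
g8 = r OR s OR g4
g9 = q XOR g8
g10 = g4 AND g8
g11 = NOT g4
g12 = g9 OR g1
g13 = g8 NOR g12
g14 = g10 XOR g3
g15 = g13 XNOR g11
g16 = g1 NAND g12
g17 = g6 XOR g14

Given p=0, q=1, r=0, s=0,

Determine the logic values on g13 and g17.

g13 = 0; g17 = 1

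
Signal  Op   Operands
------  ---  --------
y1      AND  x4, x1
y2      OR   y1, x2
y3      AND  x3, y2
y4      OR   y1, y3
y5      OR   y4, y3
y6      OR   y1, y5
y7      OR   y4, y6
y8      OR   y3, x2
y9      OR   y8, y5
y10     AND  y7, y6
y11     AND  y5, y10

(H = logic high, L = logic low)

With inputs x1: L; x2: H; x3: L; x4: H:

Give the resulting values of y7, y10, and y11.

y7 = L; y10 = L; y11 = L

y1 = x4 AND x1 = H AND L = L
y2 = y1 OR x2 = L OR H = H
y3 = x3 AND y2 = L AND H = L
y4 = y1 OR y3 = L OR L = L
y5 = y4 OR y3 = L OR L = L
y6 = y1 OR y5 = L OR L = L
y7 = y4 OR y6 = L OR L = L
y10 = y7 AND y6 = L AND L = L
y11 = y5 AND y10 = L AND L = L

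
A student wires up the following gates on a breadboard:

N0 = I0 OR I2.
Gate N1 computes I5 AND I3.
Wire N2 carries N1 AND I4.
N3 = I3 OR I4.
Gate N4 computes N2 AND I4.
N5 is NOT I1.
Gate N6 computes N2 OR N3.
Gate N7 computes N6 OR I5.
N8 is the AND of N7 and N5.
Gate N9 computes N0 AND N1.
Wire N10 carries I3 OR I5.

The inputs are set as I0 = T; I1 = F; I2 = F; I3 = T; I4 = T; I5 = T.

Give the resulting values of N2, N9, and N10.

N2 = T; N9 = T; N10 = T

N0 = I0 OR I2 = T OR F = T
N1 = I5 AND I3 = T AND T = T
N2 = N1 AND I4 = T AND T = T
N9 = N0 AND N1 = T AND T = T
N10 = I3 OR I5 = T OR T = T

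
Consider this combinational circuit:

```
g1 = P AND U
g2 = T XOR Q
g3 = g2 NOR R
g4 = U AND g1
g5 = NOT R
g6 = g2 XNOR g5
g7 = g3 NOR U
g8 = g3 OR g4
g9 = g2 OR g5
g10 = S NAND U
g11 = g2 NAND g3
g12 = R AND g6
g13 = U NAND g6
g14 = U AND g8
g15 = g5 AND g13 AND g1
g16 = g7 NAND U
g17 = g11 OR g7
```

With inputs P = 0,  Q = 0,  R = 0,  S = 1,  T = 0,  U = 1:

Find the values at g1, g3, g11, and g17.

g1 = 0; g3 = 1; g11 = 1; g17 = 1

g1 = P AND U = 0 AND 1 = 0
g2 = T XOR Q = 0 XOR 0 = 0
g3 = g2 NOR R = 0 NOR 0 = 1
g7 = g3 NOR U = 1 NOR 1 = 0
g11 = g2 NAND g3 = 0 NAND 1 = 1
g17 = g11 OR g7 = 1 OR 0 = 1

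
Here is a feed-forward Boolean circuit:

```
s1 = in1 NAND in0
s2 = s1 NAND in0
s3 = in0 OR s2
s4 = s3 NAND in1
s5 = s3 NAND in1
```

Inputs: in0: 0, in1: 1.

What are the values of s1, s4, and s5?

s1 = in1 NAND in0 = 1 NAND 0 = 1
s2 = s1 NAND in0 = 1 NAND 0 = 1
s3 = in0 OR s2 = 0 OR 1 = 1
s4 = s3 NAND in1 = 1 NAND 1 = 0
s5 = s3 NAND in1 = 1 NAND 1 = 0

s1 = 1; s4 = 0; s5 = 0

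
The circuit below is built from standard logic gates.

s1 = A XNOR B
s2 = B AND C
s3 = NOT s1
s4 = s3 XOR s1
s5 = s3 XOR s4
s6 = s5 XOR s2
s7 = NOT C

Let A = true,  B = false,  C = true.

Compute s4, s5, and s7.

s1 = A XNOR B = true XNOR false = false
s3 = NOT s1 = NOT false = true
s4 = s3 XOR s1 = true XOR false = true
s5 = s3 XOR s4 = true XOR true = false
s7 = NOT C = NOT true = false

s4 = true; s5 = false; s7 = false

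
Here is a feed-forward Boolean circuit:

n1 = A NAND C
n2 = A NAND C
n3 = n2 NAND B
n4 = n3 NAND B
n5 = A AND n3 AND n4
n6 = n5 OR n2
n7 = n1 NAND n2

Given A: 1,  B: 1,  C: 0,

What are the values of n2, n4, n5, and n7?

n2 = 1; n4 = 1; n5 = 0; n7 = 0

n1 = A NAND C = 1 NAND 0 = 1
n2 = A NAND C = 1 NAND 0 = 1
n3 = n2 NAND B = 1 NAND 1 = 0
n4 = n3 NAND B = 0 NAND 1 = 1
n5 = A AND n3 AND n4 = 1 AND 0 AND 1 = 0
n7 = n1 NAND n2 = 1 NAND 1 = 0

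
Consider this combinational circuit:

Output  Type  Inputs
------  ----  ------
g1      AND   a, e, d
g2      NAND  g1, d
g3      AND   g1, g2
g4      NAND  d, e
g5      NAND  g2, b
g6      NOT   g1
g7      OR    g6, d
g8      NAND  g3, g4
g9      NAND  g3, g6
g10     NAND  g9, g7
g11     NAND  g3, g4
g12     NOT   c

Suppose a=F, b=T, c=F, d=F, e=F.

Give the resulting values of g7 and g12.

g7 = T  g12 = T

g1 = a AND e AND d = F AND F AND F = F
g6 = NOT g1 = NOT F = T
g7 = g6 OR d = T OR F = T
g12 = NOT c = NOT F = T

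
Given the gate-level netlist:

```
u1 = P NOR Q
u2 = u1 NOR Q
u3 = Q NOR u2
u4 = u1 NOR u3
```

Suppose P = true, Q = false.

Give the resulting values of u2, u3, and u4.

u1 = P NOR Q = true NOR false = false
u2 = u1 NOR Q = false NOR false = true
u3 = Q NOR u2 = false NOR true = false
u4 = u1 NOR u3 = false NOR false = true

u2 = true; u3 = false; u4 = true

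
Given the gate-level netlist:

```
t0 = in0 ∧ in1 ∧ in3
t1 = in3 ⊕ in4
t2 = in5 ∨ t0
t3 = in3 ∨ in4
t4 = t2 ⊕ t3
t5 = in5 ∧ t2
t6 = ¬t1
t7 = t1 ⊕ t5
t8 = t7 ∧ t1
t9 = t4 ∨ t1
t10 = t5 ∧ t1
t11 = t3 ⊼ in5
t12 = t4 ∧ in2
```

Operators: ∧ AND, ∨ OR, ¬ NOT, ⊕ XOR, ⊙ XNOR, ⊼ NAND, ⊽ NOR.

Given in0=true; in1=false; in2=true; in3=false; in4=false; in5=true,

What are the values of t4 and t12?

t4 = true, t12 = true

t0 = in0 AND in1 AND in3 = true AND false AND false = false
t2 = in5 OR t0 = true OR false = true
t3 = in3 OR in4 = false OR false = false
t4 = t2 XOR t3 = true XOR false = true
t12 = t4 AND in2 = true AND true = true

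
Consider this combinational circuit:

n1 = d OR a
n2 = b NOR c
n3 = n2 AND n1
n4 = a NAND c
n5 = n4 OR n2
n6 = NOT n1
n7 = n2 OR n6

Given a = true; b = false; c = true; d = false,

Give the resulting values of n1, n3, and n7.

n1 = d OR a = false OR true = true
n2 = b NOR c = false NOR true = false
n3 = n2 AND n1 = false AND true = false
n6 = NOT n1 = NOT true = false
n7 = n2 OR n6 = false OR false = false

n1 = true, n3 = false, n7 = false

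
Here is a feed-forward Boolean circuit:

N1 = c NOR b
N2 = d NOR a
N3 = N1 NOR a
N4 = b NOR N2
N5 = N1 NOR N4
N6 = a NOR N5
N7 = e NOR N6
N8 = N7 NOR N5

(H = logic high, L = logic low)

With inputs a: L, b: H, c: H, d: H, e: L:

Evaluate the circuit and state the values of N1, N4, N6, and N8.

N1 = c NOR b = H NOR H = L
N2 = d NOR a = H NOR L = L
N4 = b NOR N2 = H NOR L = L
N5 = N1 NOR N4 = L NOR L = H
N6 = a NOR N5 = L NOR H = L
N7 = e NOR N6 = L NOR L = H
N8 = N7 NOR N5 = H NOR H = L

N1 = L; N4 = L; N6 = L; N8 = L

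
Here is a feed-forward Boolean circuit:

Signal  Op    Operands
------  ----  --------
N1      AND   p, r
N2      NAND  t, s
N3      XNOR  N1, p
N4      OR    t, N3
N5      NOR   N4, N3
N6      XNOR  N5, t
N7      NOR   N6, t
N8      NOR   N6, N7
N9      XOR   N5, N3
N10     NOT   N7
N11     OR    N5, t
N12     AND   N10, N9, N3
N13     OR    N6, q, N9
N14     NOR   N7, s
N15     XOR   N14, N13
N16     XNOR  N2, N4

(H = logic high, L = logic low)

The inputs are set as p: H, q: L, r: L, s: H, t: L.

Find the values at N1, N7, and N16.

N1 = L, N7 = H, N16 = L

N1 = p AND r = H AND L = L
N2 = t NAND s = L NAND H = H
N3 = N1 XNOR p = L XNOR H = L
N4 = t OR N3 = L OR L = L
N5 = N4 NOR N3 = L NOR L = H
N6 = N5 XNOR t = H XNOR L = L
N7 = N6 NOR t = L NOR L = H
N16 = N2 XNOR N4 = H XNOR L = L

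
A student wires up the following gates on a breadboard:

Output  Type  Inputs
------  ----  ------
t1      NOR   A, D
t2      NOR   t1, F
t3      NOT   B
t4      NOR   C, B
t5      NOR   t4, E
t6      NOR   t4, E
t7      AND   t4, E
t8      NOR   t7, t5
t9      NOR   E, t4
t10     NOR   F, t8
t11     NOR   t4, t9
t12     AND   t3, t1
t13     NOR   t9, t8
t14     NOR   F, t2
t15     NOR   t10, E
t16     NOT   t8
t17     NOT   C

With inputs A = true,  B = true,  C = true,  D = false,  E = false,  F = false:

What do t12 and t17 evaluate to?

t12 = false, t17 = false

t1 = A NOR D = true NOR false = false
t3 = NOT B = NOT true = false
t12 = t3 AND t1 = false AND false = false
t17 = NOT C = NOT true = false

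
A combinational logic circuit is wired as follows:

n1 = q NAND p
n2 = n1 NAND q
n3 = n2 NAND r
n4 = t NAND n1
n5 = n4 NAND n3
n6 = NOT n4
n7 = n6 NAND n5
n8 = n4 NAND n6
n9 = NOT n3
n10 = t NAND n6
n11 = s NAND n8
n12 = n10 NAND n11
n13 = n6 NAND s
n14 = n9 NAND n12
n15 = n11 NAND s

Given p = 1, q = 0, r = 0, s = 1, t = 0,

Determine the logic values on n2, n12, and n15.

n2 = 1, n12 = 1, n15 = 1

n1 = q NAND p = 0 NAND 1 = 1
n2 = n1 NAND q = 1 NAND 0 = 1
n4 = t NAND n1 = 0 NAND 1 = 1
n6 = NOT n4 = NOT 1 = 0
n8 = n4 NAND n6 = 1 NAND 0 = 1
n10 = t NAND n6 = 0 NAND 0 = 1
n11 = s NAND n8 = 1 NAND 1 = 0
n12 = n10 NAND n11 = 1 NAND 0 = 1
n15 = n11 NAND s = 0 NAND 1 = 1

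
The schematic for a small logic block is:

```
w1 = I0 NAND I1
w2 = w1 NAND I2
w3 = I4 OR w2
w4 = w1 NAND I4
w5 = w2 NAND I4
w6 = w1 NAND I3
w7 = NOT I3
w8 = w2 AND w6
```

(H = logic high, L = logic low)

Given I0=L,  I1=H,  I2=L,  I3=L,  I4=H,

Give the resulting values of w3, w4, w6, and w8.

w1 = I0 NAND I1 = L NAND H = H
w2 = w1 NAND I2 = H NAND L = H
w3 = I4 OR w2 = H OR H = H
w4 = w1 NAND I4 = H NAND H = L
w6 = w1 NAND I3 = H NAND L = H
w8 = w2 AND w6 = H AND H = H

w3 = H  w4 = L  w6 = H  w8 = H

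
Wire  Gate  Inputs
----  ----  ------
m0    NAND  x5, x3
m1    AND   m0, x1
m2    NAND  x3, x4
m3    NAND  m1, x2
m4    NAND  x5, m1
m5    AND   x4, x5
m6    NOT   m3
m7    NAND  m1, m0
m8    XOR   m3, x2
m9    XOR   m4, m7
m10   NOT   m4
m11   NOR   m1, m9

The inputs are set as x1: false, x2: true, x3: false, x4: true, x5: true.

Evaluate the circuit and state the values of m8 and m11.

m0 = x5 NAND x3 = true NAND false = true
m1 = m0 AND x1 = true AND false = false
m3 = m1 NAND x2 = false NAND true = true
m4 = x5 NAND m1 = true NAND false = true
m7 = m1 NAND m0 = false NAND true = true
m8 = m3 XOR x2 = true XOR true = false
m9 = m4 XOR m7 = true XOR true = false
m11 = m1 NOR m9 = false NOR false = true

m8 = false, m11 = true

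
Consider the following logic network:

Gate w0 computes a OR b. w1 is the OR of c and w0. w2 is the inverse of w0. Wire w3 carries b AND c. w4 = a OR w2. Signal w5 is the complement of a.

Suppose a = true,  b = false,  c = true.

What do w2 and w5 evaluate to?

w2 = false; w5 = false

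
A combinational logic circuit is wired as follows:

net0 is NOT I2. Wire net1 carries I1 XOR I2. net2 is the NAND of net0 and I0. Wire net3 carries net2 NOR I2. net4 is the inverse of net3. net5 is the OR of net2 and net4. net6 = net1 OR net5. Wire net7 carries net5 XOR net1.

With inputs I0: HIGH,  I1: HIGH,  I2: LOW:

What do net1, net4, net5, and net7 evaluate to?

net1 = HIGH, net4 = LOW, net5 = LOW, net7 = HIGH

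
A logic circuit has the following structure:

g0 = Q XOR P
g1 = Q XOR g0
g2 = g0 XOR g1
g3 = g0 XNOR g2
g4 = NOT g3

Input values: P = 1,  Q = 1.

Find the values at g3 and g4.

g3 = 0, g4 = 1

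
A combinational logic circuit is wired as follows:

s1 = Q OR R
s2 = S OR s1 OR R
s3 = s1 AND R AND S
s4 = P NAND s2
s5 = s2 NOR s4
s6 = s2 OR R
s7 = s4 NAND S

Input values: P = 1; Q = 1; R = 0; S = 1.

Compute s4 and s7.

s1 = Q OR R = 1 OR 0 = 1
s2 = S OR s1 OR R = 1 OR 1 OR 0 = 1
s4 = P NAND s2 = 1 NAND 1 = 0
s7 = s4 NAND S = 0 NAND 1 = 1

s4 = 0, s7 = 1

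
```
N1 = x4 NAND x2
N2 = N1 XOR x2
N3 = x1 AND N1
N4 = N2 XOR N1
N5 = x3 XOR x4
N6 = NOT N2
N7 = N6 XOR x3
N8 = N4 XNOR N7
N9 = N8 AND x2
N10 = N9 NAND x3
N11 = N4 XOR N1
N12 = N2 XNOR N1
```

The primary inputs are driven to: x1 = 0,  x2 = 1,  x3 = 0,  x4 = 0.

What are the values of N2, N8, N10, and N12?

N1 = x4 NAND x2 = 0 NAND 1 = 1
N2 = N1 XOR x2 = 1 XOR 1 = 0
N4 = N2 XOR N1 = 0 XOR 1 = 1
N6 = NOT N2 = NOT 0 = 1
N7 = N6 XOR x3 = 1 XOR 0 = 1
N8 = N4 XNOR N7 = 1 XNOR 1 = 1
N9 = N8 AND x2 = 1 AND 1 = 1
N10 = N9 NAND x3 = 1 NAND 0 = 1
N12 = N2 XNOR N1 = 0 XNOR 1 = 0

N2 = 0, N8 = 1, N10 = 1, N12 = 0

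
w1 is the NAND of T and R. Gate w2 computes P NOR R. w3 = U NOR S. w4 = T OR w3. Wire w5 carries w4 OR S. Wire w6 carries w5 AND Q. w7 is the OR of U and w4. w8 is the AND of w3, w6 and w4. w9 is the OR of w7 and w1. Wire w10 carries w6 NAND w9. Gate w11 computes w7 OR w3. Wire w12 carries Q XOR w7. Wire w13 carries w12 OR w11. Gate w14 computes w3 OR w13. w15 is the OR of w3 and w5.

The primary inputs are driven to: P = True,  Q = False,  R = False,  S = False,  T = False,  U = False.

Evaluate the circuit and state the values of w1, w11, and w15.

w1 = True; w11 = True; w15 = True

w1 = T NAND R = False NAND False = True
w3 = U NOR S = False NOR False = True
w4 = T OR w3 = False OR True = True
w5 = w4 OR S = True OR False = True
w7 = U OR w4 = False OR True = True
w11 = w7 OR w3 = True OR True = True
w15 = w3 OR w5 = True OR True = True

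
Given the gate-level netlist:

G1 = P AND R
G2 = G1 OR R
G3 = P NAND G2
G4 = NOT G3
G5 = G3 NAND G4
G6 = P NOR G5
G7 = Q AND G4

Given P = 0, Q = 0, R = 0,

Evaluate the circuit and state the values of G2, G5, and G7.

G1 = P AND R = 0 AND 0 = 0
G2 = G1 OR R = 0 OR 0 = 0
G3 = P NAND G2 = 0 NAND 0 = 1
G4 = NOT G3 = NOT 1 = 0
G5 = G3 NAND G4 = 1 NAND 0 = 1
G7 = Q AND G4 = 0 AND 0 = 0

G2 = 0, G5 = 1, G7 = 0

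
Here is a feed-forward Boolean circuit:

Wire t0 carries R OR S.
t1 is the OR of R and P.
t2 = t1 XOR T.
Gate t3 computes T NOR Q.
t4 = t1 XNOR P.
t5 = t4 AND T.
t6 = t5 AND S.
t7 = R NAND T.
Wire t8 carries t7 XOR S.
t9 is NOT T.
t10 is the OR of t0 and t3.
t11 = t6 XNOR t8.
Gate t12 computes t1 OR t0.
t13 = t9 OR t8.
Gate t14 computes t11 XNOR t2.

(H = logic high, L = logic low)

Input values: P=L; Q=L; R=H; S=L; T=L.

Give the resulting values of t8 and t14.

t8 = H  t14 = L

t1 = R OR P = H OR L = H
t2 = t1 XOR T = H XOR L = H
t4 = t1 XNOR P = H XNOR L = L
t5 = t4 AND T = L AND L = L
t6 = t5 AND S = L AND L = L
t7 = R NAND T = H NAND L = H
t8 = t7 XOR S = H XOR L = H
t11 = t6 XNOR t8 = L XNOR H = L
t14 = t11 XNOR t2 = L XNOR H = L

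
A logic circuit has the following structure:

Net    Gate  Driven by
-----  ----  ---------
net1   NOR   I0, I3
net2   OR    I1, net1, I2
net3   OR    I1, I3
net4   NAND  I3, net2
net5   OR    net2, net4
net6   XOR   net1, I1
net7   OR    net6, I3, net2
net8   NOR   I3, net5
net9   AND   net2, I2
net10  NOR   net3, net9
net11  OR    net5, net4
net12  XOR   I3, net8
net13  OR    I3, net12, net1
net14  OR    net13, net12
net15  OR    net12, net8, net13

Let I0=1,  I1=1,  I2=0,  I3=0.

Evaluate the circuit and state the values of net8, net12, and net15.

net8 = 0  net12 = 0  net15 = 0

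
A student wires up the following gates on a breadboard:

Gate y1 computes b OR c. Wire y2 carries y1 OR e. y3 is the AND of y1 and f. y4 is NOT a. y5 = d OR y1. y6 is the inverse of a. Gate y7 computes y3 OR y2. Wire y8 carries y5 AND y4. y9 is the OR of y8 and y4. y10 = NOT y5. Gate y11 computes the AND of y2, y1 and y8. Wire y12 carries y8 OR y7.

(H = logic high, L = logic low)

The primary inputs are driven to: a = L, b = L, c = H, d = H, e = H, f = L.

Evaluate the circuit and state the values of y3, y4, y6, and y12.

y1 = b OR c = L OR H = H
y2 = y1 OR e = H OR H = H
y3 = y1 AND f = H AND L = L
y4 = NOT a = NOT L = H
y5 = d OR y1 = H OR H = H
y6 = NOT a = NOT L = H
y7 = y3 OR y2 = L OR H = H
y8 = y5 AND y4 = H AND H = H
y12 = y8 OR y7 = H OR H = H

y3 = L, y4 = H, y6 = H, y12 = H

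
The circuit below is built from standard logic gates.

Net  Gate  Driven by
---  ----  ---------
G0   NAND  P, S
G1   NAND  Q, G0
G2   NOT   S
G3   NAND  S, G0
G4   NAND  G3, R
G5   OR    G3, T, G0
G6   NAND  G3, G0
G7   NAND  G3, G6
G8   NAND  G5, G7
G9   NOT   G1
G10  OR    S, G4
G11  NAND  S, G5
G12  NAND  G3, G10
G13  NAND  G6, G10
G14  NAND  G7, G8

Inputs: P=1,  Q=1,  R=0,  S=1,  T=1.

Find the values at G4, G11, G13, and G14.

G4 = 1  G11 = 0  G13 = 0  G14 = 1

G0 = P NAND S = 1 NAND 1 = 0
G3 = S NAND G0 = 1 NAND 0 = 1
G4 = G3 NAND R = 1 NAND 0 = 1
G5 = G3 OR T OR G0 = 1 OR 1 OR 0 = 1
G6 = G3 NAND G0 = 1 NAND 0 = 1
G7 = G3 NAND G6 = 1 NAND 1 = 0
G8 = G5 NAND G7 = 1 NAND 0 = 1
G10 = S OR G4 = 1 OR 1 = 1
G11 = S NAND G5 = 1 NAND 1 = 0
G13 = G6 NAND G10 = 1 NAND 1 = 0
G14 = G7 NAND G8 = 0 NAND 1 = 1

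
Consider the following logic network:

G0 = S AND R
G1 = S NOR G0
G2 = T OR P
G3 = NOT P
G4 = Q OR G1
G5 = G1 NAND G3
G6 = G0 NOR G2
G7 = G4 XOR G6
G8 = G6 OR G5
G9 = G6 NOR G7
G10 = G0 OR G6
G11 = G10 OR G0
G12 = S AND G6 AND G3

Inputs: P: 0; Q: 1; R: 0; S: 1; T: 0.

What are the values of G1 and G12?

G0 = S AND R = 1 AND 0 = 0
G1 = S NOR G0 = 1 NOR 0 = 0
G2 = T OR P = 0 OR 0 = 0
G3 = NOT P = NOT 0 = 1
G6 = G0 NOR G2 = 0 NOR 0 = 1
G12 = S AND G6 AND G3 = 1 AND 1 AND 1 = 1

G1 = 0, G12 = 1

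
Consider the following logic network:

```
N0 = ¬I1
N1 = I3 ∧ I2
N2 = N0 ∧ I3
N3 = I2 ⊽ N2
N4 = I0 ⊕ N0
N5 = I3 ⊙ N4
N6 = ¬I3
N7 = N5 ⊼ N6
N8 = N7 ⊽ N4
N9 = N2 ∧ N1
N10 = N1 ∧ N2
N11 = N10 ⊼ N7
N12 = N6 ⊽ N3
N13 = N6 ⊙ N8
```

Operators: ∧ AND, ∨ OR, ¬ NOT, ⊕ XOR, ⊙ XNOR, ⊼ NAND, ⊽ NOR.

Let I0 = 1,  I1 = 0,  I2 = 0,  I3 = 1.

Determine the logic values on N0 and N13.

N0 = 1, N13 = 1

N0 = NOT I1 = NOT 0 = 1
N4 = I0 XOR N0 = 1 XOR 1 = 0
N5 = I3 XNOR N4 = 1 XNOR 0 = 0
N6 = NOT I3 = NOT 1 = 0
N7 = N5 NAND N6 = 0 NAND 0 = 1
N8 = N7 NOR N4 = 1 NOR 0 = 0
N13 = N6 XNOR N8 = 0 XNOR 0 = 1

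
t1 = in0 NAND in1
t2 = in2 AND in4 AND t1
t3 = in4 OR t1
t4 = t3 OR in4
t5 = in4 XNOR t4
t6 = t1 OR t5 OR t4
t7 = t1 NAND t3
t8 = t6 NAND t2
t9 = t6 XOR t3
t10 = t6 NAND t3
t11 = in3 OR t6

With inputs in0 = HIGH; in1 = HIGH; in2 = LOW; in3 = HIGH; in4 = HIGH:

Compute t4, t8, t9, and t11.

t4 = HIGH, t8 = HIGH, t9 = LOW, t11 = HIGH

t1 = in0 NAND in1 = HIGH NAND HIGH = LOW
t2 = in2 AND in4 AND t1 = LOW AND HIGH AND LOW = LOW
t3 = in4 OR t1 = HIGH OR LOW = HIGH
t4 = t3 OR in4 = HIGH OR HIGH = HIGH
t5 = in4 XNOR t4 = HIGH XNOR HIGH = HIGH
t6 = t1 OR t5 OR t4 = LOW OR HIGH OR HIGH = HIGH
t8 = t6 NAND t2 = HIGH NAND LOW = HIGH
t9 = t6 XOR t3 = HIGH XOR HIGH = LOW
t11 = in3 OR t6 = HIGH OR HIGH = HIGH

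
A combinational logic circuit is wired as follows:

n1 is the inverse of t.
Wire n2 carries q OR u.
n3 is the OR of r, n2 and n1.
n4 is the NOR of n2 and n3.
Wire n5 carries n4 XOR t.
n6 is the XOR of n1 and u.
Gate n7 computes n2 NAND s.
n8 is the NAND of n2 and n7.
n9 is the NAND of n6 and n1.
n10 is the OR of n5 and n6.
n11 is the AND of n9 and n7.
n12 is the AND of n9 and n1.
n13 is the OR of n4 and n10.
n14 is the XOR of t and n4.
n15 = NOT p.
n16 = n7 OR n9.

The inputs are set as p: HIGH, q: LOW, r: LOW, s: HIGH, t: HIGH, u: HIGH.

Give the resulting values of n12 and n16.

n1 = NOT t = NOT HIGH = LOW
n2 = q OR u = LOW OR HIGH = HIGH
n6 = n1 XOR u = LOW XOR HIGH = HIGH
n7 = n2 NAND s = HIGH NAND HIGH = LOW
n9 = n6 NAND n1 = HIGH NAND LOW = HIGH
n12 = n9 AND n1 = HIGH AND LOW = LOW
n16 = n7 OR n9 = LOW OR HIGH = HIGH

n12 = LOW  n16 = HIGH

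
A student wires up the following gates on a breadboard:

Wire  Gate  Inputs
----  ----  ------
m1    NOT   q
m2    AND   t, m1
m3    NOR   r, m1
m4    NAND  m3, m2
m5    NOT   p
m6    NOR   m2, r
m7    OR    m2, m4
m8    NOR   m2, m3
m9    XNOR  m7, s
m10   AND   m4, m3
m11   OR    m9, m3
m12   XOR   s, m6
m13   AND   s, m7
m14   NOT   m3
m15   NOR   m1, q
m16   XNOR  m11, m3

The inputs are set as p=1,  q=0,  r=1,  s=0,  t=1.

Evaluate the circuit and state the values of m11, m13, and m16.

m11 = 0; m13 = 0; m16 = 1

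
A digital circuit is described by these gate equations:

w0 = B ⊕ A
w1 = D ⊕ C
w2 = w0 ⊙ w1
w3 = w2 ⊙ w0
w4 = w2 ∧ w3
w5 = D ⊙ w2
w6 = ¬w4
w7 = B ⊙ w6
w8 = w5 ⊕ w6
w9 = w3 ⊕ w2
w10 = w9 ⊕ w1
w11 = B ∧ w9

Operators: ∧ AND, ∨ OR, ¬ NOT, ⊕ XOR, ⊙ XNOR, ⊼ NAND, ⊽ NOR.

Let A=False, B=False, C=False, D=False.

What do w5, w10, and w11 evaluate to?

w5 = False, w10 = True, w11 = False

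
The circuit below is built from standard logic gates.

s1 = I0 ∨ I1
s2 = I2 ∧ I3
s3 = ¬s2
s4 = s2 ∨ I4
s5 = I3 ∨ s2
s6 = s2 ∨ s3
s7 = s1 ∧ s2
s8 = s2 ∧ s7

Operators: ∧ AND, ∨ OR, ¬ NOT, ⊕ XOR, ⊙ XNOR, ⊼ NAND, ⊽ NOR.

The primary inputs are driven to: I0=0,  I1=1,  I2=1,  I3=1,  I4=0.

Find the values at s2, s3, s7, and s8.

s1 = I0 OR I1 = 0 OR 1 = 1
s2 = I2 AND I3 = 1 AND 1 = 1
s3 = NOT s2 = NOT 1 = 0
s7 = s1 AND s2 = 1 AND 1 = 1
s8 = s2 AND s7 = 1 AND 1 = 1

s2 = 1, s3 = 0, s7 = 1, s8 = 1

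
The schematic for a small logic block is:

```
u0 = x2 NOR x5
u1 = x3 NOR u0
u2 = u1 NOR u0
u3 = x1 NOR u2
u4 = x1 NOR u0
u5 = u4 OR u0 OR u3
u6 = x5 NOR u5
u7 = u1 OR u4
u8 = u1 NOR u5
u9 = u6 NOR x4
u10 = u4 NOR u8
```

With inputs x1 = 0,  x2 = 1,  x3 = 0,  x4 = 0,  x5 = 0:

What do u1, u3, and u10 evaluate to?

u0 = x2 NOR x5 = 1 NOR 0 = 0
u1 = x3 NOR u0 = 0 NOR 0 = 1
u2 = u1 NOR u0 = 1 NOR 0 = 0
u3 = x1 NOR u2 = 0 NOR 0 = 1
u4 = x1 NOR u0 = 0 NOR 0 = 1
u5 = u4 OR u0 OR u3 = 1 OR 0 OR 1 = 1
u8 = u1 NOR u5 = 1 NOR 1 = 0
u10 = u4 NOR u8 = 1 NOR 0 = 0

u1 = 1; u3 = 1; u10 = 0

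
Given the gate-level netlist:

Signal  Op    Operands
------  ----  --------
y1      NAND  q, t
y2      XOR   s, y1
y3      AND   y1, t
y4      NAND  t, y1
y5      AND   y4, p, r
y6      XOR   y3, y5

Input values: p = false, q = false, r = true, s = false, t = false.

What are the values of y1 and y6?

y1 = true, y6 = false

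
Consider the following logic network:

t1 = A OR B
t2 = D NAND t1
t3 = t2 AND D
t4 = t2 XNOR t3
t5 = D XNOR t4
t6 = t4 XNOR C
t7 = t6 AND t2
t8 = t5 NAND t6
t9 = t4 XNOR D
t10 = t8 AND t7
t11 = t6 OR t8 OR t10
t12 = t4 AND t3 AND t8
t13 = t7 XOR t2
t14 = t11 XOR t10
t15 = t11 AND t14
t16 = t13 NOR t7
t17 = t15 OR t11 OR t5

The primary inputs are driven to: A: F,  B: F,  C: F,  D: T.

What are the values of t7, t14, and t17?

t7 = F, t14 = T, t17 = T

t1 = A OR B = F OR F = F
t2 = D NAND t1 = T NAND F = T
t3 = t2 AND D = T AND T = T
t4 = t2 XNOR t3 = T XNOR T = T
t5 = D XNOR t4 = T XNOR T = T
t6 = t4 XNOR C = T XNOR F = F
t7 = t6 AND t2 = F AND T = F
t8 = t5 NAND t6 = T NAND F = T
t10 = t8 AND t7 = T AND F = F
t11 = t6 OR t8 OR t10 = F OR T OR F = T
t14 = t11 XOR t10 = T XOR F = T
t15 = t11 AND t14 = T AND T = T
t17 = t15 OR t11 OR t5 = T OR T OR T = T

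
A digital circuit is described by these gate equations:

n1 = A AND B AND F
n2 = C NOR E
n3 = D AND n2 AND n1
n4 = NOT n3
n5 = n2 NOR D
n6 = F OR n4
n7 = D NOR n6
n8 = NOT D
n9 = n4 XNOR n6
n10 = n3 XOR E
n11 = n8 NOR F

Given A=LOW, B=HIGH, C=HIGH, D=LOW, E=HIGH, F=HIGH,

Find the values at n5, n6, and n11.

n1 = A AND B AND F = LOW AND HIGH AND HIGH = LOW
n2 = C NOR E = HIGH NOR HIGH = LOW
n3 = D AND n2 AND n1 = LOW AND LOW AND LOW = LOW
n4 = NOT n3 = NOT LOW = HIGH
n5 = n2 NOR D = LOW NOR LOW = HIGH
n6 = F OR n4 = HIGH OR HIGH = HIGH
n8 = NOT D = NOT LOW = HIGH
n11 = n8 NOR F = HIGH NOR HIGH = LOW

n5 = HIGH, n6 = HIGH, n11 = LOW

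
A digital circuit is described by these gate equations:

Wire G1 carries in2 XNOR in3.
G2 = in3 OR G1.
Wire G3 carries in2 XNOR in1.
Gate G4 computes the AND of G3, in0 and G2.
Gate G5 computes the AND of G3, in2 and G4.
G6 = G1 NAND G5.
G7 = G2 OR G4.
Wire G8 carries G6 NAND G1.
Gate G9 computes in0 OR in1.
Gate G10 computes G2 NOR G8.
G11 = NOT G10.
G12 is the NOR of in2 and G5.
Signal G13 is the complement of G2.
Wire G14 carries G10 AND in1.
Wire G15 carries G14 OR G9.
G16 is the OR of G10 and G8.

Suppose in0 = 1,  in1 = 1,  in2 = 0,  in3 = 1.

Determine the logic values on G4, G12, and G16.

G4 = 0  G12 = 1  G16 = 1

G1 = in2 XNOR in3 = 0 XNOR 1 = 0
G2 = in3 OR G1 = 1 OR 0 = 1
G3 = in2 XNOR in1 = 0 XNOR 1 = 0
G4 = G3 AND in0 AND G2 = 0 AND 1 AND 1 = 0
G5 = G3 AND in2 AND G4 = 0 AND 0 AND 0 = 0
G6 = G1 NAND G5 = 0 NAND 0 = 1
G8 = G6 NAND G1 = 1 NAND 0 = 1
G10 = G2 NOR G8 = 1 NOR 1 = 0
G12 = in2 NOR G5 = 0 NOR 0 = 1
G16 = G10 OR G8 = 0 OR 1 = 1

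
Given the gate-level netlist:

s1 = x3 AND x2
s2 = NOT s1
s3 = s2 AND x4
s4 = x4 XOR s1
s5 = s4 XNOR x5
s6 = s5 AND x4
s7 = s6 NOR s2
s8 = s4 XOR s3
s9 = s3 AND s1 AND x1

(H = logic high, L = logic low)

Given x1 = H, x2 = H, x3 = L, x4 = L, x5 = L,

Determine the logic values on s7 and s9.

s7 = L  s9 = L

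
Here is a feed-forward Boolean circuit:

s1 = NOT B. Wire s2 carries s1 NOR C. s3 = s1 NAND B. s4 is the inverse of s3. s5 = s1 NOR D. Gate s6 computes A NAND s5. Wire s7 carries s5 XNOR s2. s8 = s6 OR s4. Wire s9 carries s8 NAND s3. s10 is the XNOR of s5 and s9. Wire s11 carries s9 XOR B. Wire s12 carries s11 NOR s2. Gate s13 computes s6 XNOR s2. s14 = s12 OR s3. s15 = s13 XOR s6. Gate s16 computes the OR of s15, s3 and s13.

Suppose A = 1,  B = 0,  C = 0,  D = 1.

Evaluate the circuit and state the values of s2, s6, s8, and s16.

s1 = NOT B = NOT 0 = 1
s2 = s1 NOR C = 1 NOR 0 = 0
s3 = s1 NAND B = 1 NAND 0 = 1
s4 = NOT s3 = NOT 1 = 0
s5 = s1 NOR D = 1 NOR 1 = 0
s6 = A NAND s5 = 1 NAND 0 = 1
s8 = s6 OR s4 = 1 OR 0 = 1
s13 = s6 XNOR s2 = 1 XNOR 0 = 0
s15 = s13 XOR s6 = 0 XOR 1 = 1
s16 = s15 OR s3 OR s13 = 1 OR 1 OR 0 = 1

s2 = 0, s6 = 1, s8 = 1, s16 = 1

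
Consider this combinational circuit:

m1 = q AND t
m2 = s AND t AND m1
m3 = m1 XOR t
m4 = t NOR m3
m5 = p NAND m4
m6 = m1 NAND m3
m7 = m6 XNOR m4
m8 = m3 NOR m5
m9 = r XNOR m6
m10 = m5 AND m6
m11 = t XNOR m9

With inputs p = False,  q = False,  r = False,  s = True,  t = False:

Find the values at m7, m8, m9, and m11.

m7 = True, m8 = False, m9 = False, m11 = True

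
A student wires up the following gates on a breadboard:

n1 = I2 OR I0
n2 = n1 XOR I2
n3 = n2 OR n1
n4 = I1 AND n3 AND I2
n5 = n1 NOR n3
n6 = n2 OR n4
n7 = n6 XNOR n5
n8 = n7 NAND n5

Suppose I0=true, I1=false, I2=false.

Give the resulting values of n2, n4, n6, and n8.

n2 = true, n4 = false, n6 = true, n8 = true

n1 = I2 OR I0 = false OR true = true
n2 = n1 XOR I2 = true XOR false = true
n3 = n2 OR n1 = true OR true = true
n4 = I1 AND n3 AND I2 = false AND true AND false = false
n5 = n1 NOR n3 = true NOR true = false
n6 = n2 OR n4 = true OR false = true
n7 = n6 XNOR n5 = true XNOR false = false
n8 = n7 NAND n5 = false NAND false = true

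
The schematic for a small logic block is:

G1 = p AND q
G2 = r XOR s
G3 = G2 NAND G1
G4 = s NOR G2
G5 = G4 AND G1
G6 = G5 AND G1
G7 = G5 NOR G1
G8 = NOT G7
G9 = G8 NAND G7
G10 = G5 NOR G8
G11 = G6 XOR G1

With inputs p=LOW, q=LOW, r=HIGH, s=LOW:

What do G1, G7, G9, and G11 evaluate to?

G1 = p AND q = LOW AND LOW = LOW
G2 = r XOR s = HIGH XOR LOW = HIGH
G4 = s NOR G2 = LOW NOR HIGH = LOW
G5 = G4 AND G1 = LOW AND LOW = LOW
G6 = G5 AND G1 = LOW AND LOW = LOW
G7 = G5 NOR G1 = LOW NOR LOW = HIGH
G8 = NOT G7 = NOT HIGH = LOW
G9 = G8 NAND G7 = LOW NAND HIGH = HIGH
G11 = G6 XOR G1 = LOW XOR LOW = LOW

G1 = LOW  G7 = HIGH  G9 = HIGH  G11 = LOW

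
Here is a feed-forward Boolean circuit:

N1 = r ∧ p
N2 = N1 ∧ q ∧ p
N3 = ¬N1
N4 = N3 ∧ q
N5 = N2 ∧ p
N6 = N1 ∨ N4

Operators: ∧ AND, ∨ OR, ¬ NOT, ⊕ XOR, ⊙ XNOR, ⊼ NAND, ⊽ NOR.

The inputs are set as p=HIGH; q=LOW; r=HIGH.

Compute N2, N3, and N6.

N2 = LOW, N3 = LOW, N6 = HIGH

N1 = r AND p = HIGH AND HIGH = HIGH
N2 = N1 AND q AND p = HIGH AND LOW AND HIGH = LOW
N3 = NOT N1 = NOT HIGH = LOW
N4 = N3 AND q = LOW AND LOW = LOW
N6 = N1 OR N4 = HIGH OR LOW = HIGH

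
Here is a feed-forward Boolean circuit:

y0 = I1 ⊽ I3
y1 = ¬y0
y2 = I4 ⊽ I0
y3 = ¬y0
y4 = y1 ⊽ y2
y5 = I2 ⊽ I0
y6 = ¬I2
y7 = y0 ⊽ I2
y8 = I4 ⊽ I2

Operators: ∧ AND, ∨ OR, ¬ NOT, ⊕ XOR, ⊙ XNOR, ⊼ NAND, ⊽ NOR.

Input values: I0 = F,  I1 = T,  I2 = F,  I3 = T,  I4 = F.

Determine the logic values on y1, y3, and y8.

y1 = T; y3 = T; y8 = T

y0 = I1 NOR I3 = T NOR T = F
y1 = NOT y0 = NOT F = T
y3 = NOT y0 = NOT F = T
y8 = I4 NOR I2 = F NOR F = T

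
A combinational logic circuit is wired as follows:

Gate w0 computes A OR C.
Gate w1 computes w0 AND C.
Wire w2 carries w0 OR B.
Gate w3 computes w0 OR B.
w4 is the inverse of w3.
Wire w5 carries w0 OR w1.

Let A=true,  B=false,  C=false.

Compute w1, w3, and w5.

w1 = false; w3 = true; w5 = true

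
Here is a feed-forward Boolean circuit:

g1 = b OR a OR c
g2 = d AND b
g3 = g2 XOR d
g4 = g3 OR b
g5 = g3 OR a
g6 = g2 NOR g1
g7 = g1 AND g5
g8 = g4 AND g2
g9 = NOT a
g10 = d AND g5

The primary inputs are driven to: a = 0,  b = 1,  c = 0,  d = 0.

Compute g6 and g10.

g6 = 0; g10 = 0

g1 = b OR a OR c = 1 OR 0 OR 0 = 1
g2 = d AND b = 0 AND 1 = 0
g3 = g2 XOR d = 0 XOR 0 = 0
g5 = g3 OR a = 0 OR 0 = 0
g6 = g2 NOR g1 = 0 NOR 1 = 0
g10 = d AND g5 = 0 AND 0 = 0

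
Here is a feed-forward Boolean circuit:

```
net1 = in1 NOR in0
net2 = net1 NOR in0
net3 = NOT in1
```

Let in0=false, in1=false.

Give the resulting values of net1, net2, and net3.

net1 = true, net2 = false, net3 = true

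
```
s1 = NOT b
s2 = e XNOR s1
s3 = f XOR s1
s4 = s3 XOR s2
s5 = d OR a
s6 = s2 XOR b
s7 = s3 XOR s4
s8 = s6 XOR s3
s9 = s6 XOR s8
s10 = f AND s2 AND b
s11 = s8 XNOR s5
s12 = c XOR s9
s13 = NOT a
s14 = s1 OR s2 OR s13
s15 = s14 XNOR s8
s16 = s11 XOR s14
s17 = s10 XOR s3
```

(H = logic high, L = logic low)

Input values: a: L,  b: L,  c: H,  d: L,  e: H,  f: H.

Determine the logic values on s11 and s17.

s1 = NOT b = NOT L = H
s2 = e XNOR s1 = H XNOR H = H
s3 = f XOR s1 = H XOR H = L
s5 = d OR a = L OR L = L
s6 = s2 XOR b = H XOR L = H
s8 = s6 XOR s3 = H XOR L = H
s10 = f AND s2 AND b = H AND H AND L = L
s11 = s8 XNOR s5 = H XNOR L = L
s17 = s10 XOR s3 = L XOR L = L

s11 = L; s17 = L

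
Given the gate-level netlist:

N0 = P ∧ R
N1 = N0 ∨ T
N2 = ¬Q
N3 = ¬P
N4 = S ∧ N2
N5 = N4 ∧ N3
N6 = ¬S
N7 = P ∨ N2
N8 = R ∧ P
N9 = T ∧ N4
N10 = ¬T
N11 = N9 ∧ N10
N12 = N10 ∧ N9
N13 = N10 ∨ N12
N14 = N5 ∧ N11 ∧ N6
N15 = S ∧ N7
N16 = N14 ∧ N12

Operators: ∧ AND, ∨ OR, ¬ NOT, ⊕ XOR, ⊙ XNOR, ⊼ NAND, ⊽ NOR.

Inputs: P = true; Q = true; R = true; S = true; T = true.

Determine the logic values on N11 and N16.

N11 = false, N16 = false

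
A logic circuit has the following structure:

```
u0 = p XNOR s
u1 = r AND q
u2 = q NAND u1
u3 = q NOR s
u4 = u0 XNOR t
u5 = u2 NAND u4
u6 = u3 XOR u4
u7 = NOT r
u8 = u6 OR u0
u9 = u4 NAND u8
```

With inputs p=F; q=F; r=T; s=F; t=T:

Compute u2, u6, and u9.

u2 = T; u6 = F; u9 = F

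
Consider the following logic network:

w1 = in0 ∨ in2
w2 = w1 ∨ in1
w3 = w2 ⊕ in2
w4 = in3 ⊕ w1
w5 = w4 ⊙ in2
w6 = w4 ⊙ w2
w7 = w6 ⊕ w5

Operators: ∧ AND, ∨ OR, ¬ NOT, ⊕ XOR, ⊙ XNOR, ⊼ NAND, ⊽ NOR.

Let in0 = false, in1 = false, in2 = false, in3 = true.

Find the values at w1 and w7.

w1 = in0 OR in2 = false OR false = false
w2 = w1 OR in1 = false OR false = false
w4 = in3 XOR w1 = true XOR false = true
w5 = w4 XNOR in2 = true XNOR false = false
w6 = w4 XNOR w2 = true XNOR false = false
w7 = w6 XOR w5 = false XOR false = false

w1 = false; w7 = false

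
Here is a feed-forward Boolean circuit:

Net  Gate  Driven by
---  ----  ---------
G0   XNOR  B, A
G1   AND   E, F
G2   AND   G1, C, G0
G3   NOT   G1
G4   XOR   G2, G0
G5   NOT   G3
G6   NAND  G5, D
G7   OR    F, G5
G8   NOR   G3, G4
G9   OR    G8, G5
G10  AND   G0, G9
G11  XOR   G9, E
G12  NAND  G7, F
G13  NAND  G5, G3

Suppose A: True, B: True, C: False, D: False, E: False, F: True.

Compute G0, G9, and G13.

G0 = B XNOR A = True XNOR True = True
G1 = E AND F = False AND True = False
G2 = G1 AND C AND G0 = False AND False AND True = False
G3 = NOT G1 = NOT False = True
G4 = G2 XOR G0 = False XOR True = True
G5 = NOT G3 = NOT True = False
G8 = G3 NOR G4 = True NOR True = False
G9 = G8 OR G5 = False OR False = False
G13 = G5 NAND G3 = False NAND True = True

G0 = True  G9 = False  G13 = True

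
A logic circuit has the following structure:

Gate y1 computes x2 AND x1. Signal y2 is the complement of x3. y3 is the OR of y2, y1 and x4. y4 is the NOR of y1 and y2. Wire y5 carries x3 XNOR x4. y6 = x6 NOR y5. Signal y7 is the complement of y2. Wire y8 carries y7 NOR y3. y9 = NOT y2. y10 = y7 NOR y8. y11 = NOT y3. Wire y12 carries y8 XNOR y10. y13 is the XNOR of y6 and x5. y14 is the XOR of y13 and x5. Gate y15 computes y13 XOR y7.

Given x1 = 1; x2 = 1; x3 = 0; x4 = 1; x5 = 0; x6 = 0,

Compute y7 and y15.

y7 = 0, y15 = 0

y2 = NOT x3 = NOT 0 = 1
y5 = x3 XNOR x4 = 0 XNOR 1 = 0
y6 = x6 NOR y5 = 0 NOR 0 = 1
y7 = NOT y2 = NOT 1 = 0
y13 = y6 XNOR x5 = 1 XNOR 0 = 0
y15 = y13 XOR y7 = 0 XOR 0 = 0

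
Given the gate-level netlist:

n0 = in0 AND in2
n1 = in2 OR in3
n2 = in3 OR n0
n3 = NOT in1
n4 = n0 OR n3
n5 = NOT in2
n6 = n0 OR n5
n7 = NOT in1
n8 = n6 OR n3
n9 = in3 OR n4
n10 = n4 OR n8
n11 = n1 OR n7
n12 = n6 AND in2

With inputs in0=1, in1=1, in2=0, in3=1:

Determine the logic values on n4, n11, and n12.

n0 = in0 AND in2 = 1 AND 0 = 0
n1 = in2 OR in3 = 0 OR 1 = 1
n3 = NOT in1 = NOT 1 = 0
n4 = n0 OR n3 = 0 OR 0 = 0
n5 = NOT in2 = NOT 0 = 1
n6 = n0 OR n5 = 0 OR 1 = 1
n7 = NOT in1 = NOT 1 = 0
n11 = n1 OR n7 = 1 OR 0 = 1
n12 = n6 AND in2 = 1 AND 0 = 0

n4 = 0; n11 = 1; n12 = 0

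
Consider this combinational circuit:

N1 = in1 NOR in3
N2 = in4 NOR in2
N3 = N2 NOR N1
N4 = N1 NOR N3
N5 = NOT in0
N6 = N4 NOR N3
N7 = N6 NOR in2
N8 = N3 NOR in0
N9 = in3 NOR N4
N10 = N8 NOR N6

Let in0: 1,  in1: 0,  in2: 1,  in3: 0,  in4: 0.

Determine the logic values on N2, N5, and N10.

N1 = in1 NOR in3 = 0 NOR 0 = 1
N2 = in4 NOR in2 = 0 NOR 1 = 0
N3 = N2 NOR N1 = 0 NOR 1 = 0
N4 = N1 NOR N3 = 1 NOR 0 = 0
N5 = NOT in0 = NOT 1 = 0
N6 = N4 NOR N3 = 0 NOR 0 = 1
N8 = N3 NOR in0 = 0 NOR 1 = 0
N10 = N8 NOR N6 = 0 NOR 1 = 0

N2 = 0, N5 = 0, N10 = 0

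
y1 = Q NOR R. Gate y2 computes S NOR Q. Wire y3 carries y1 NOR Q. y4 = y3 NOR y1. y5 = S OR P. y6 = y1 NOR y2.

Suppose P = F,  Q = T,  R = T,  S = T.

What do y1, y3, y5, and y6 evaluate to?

y1 = F  y3 = F  y5 = T  y6 = T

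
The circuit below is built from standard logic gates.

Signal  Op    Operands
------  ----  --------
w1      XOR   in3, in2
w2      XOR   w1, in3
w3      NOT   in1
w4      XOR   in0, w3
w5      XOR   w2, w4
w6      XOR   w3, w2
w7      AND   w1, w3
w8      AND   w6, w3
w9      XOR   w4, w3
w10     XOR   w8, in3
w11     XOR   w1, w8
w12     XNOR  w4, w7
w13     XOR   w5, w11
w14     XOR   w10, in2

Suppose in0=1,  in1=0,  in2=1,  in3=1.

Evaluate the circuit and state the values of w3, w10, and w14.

w1 = in3 XOR in2 = 1 XOR 1 = 0
w2 = w1 XOR in3 = 0 XOR 1 = 1
w3 = NOT in1 = NOT 0 = 1
w6 = w3 XOR w2 = 1 XOR 1 = 0
w8 = w6 AND w3 = 0 AND 1 = 0
w10 = w8 XOR in3 = 0 XOR 1 = 1
w14 = w10 XOR in2 = 1 XOR 1 = 0

w3 = 1, w10 = 1, w14 = 0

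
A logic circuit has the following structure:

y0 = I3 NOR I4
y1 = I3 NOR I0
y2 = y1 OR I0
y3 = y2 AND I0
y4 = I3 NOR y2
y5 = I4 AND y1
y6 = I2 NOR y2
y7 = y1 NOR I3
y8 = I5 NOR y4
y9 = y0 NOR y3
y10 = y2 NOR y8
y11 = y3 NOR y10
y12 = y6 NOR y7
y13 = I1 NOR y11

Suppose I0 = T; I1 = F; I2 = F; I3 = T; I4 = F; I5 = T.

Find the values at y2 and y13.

y1 = I3 NOR I0 = T NOR T = F
y2 = y1 OR I0 = F OR T = T
y3 = y2 AND I0 = T AND T = T
y4 = I3 NOR y2 = T NOR T = F
y8 = I5 NOR y4 = T NOR F = F
y10 = y2 NOR y8 = T NOR F = F
y11 = y3 NOR y10 = T NOR F = F
y13 = I1 NOR y11 = F NOR F = T

y2 = T, y13 = T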